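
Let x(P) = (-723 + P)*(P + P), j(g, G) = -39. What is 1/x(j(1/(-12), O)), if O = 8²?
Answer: 1/59436 ≈ 1.6825e-5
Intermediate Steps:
O = 64
x(P) = 2*P*(-723 + P) (x(P) = (-723 + P)*(2*P) = 2*P*(-723 + P))
1/x(j(1/(-12), O)) = 1/(2*(-39)*(-723 - 39)) = 1/(2*(-39)*(-762)) = 1/59436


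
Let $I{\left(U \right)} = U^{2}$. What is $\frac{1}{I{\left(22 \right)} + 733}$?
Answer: $\frac{1}{1217} \approx 0.00082169$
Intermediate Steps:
$\frac{1}{I{\left(22 \right)} + 733} = \frac{1}{22^{2} + 733} = \frac{1}{484 + 733} = \frac{1}{1217}$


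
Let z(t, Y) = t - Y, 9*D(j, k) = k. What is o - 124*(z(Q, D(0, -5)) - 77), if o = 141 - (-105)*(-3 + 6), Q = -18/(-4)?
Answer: 84394/9 ≈ 9377.1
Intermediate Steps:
Q = 9/2 (Q = -18*(-¼) = 9/2 ≈ 4.5000)
D(j, k) = k/9
o = 456 (o = 141 - (-105)*3 = 141 - 105*(-3) = 141 + 315 = 456)
o - 124*(z(Q, D(0, -5)) - 77) = 456 - 124*((9/2 - (-5)/9) - 77) = 456 - 124*((9/2 - 1*(-5/9)) - 77) = 456 - 124*((9/2 + 5/9) - 77) = 456 - 124*(91/18 - 77) = 456 - 124*(-1295/18) = 456 + 80290/9 = 84394/9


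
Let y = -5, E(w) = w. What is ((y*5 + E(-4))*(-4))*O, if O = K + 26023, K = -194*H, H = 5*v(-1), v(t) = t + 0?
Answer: 3131188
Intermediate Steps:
v(t) = t
H = -5 (H = 5*(-1) = -5)
K = 970 (K = -194*(-5) = 970)
O = 26993 (O = 970 + 26023 = 26993)
((y*5 + E(-4))*(-4))*O = ((-5*5 - 4)*(-4))*26993 = ((-25 - 4)*(-4))*26993 = -29*(-4)*26993 = 116*26993 = 3131188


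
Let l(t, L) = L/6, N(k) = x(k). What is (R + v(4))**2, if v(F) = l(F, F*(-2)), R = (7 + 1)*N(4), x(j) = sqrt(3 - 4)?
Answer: -560/9 - 64*I/3 ≈ -62.222 - 21.333*I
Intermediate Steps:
x(j) = I (x(j) = sqrt(-1) = I)
N(k) = I
l(t, L) = L/6 (l(t, L) = L*(1/6) = L/6)
R = 8*I (R = (7 + 1)*I = 8*I ≈ 8.0*I)
v(F) = -F/3 (v(F) = (F*(-2))/6 = (-2*F)/6 = -F/3)
(R + v(4))**2 = (8*I - 1/3*4)**2 = (8*I - 4/3)**2 = (-4/3 + 8*I)**2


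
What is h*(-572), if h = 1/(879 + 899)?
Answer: -286/889 ≈ -0.32171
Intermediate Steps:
h = 1/1778 ≈ 0.00056243
h*(-572) = (1/1778)*(-572) = -286/889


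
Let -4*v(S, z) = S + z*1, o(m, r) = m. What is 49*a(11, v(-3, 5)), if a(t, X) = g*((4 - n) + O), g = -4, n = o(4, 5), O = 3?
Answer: -588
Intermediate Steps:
n = 4
v(S, z) = -S/4 - z/4 (v(S, z) = -(S + z*1)/4 = -(S + z)/4 = -S/4 - z/4)
a(t, X) = -12 (a(t, X) = -4*((4 - 1*4) + 3) = -4*((4 - 4) + 3) = -4*(0 + 3) = -4*3 = -12)
49*a(11, v(-3, 5)) = 49*(-12) = -588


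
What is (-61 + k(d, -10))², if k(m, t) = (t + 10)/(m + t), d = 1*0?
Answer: 3721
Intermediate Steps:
d = 0
k(m, t) = (10 + t)/(m + t)
(-61 + k(d, -10))² = (-61 + (10 - 10)/(0 - 10))² = (-61 + 0/(-10))² = (-61 - ⅒*0)² = (-61 + 0)² = (-61)² = 3721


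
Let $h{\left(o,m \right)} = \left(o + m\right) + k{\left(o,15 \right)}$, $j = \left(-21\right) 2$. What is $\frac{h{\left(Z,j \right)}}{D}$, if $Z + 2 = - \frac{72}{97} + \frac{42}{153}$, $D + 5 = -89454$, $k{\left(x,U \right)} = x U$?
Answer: $\frac{403102}{442553673} \approx 0.00091085$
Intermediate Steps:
$j = -42$
$k{\left(x,U \right)} = U x$
$D = -89459$ ($D = -5 - 89454 = -89459$)
$Z = - \frac{12208}{4947}$ ($Z = -2 + \left(- \frac{72}{97} + \frac{42}{153}\right) = -2 + \left(\left(-72\right) \frac{1}{97} + 42 \cdot \frac{1}{153}\right) = -2 + \left(- \frac{72}{97} + \frac{14}{51}\right) = -2 - \frac{2314}{4947} = - \frac{12208}{4947} \approx -2.4678$)
$h{\left(o,m \right)} = m + 16 o$ ($h{\left(o,m \right)} = \left(o + m\right) + 15 o = \left(m + o\right) + 15 o = m + 16 o$)
$\frac{h{\left(Z,j \right)}}{D} = \frac{-42 + 16 \left(- \frac{12208}{4947}\right)}{-89459} = \left(-42 - \frac{195328}{4947}\right) \left(- \frac{1}{89459}\right) = \left(- \frac{403102}{4947}\right) \left(- \frac{1}{89459}\right) = \frac{403102}{442553673}$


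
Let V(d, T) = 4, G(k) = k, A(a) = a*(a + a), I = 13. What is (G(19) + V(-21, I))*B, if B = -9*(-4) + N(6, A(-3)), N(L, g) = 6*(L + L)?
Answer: 2484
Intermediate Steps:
A(a) = 2*a² (A(a) = a*(2*a) = 2*a²)
N(L, g) = 12*L (N(L, g) = 6*(2*L) = 12*L)
B = 108 (B = -9*(-4) + 12*6 = 36 + 72 = 108)
(G(19) + V(-21, I))*B = (19 + 4)*108 = 23*108 = 2484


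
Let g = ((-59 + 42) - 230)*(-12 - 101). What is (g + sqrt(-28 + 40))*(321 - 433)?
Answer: -3126032 - 224*sqrt(3) ≈ -3.1264e+6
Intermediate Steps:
g = 27911 (g = (-17 - 230)*(-113) = -247*(-113) = 27911)
(g + sqrt(-28 + 40))*(321 - 433) = (27911 + sqrt(-28 + 40))*(321 - 433) = (27911 + sqrt(12))*(-112) = (27911 + 2*sqrt(3))*(-112) = -3126032 - 224*sqrt(3)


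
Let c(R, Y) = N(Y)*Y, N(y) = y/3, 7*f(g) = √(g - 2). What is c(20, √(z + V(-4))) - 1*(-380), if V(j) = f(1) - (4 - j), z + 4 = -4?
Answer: 1124/3 + I/21 ≈ 374.67 + 0.047619*I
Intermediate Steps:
f(g) = √(-2 + g)/7 (f(g) = √(g - 2)/7 = √(-2 + g)/7)
z = -8 (z = -4 - 4 = -8)
V(j) = -4 + j + I/7 (V(j) = √(-2 + 1)/7 - (4 - j) = √(-1)/7 + (-4 + j) = I/7 + (-4 + j) = -4 + j + I/7)
N(y) = y/3 (N(y) = y*(⅓) = y/3)
c(R, Y) = Y²/3 (c(R, Y) = (Y/3)*Y = Y²/3)
c(20, √(z + V(-4))) - 1*(-380) = (√(-8 + (-4 - 4 + I/7)))²/3 - 1*(-380) = (√(-8 + (-8 + I/7)))²/3 + 380 = (√(-16 + I/7))²/3 + 380 = (-16 + I/7)/3 + 380 = (-16/3 + I/21) + 380 = 1124/3 + I/21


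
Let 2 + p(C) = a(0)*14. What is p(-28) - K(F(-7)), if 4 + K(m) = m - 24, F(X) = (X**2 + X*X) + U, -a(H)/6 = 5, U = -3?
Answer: -489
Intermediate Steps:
a(H) = -30 (a(H) = -6*5 = -30)
F(X) = -3 + 2*X**2 (F(X) = (X**2 + X*X) - 3 = (X**2 + X**2) - 3 = 2*X**2 - 3 = -3 + 2*X**2)
p(C) = -422 (p(C) = -2 - 30*14 = -2 - 420 = -422)
K(m) = -28 + m (K(m) = -4 + (m - 24) = -4 + (-24 + m) = -28 + m)
p(-28) - K(F(-7)) = -422 - (-28 + (-3 + 2*(-7)**2)) = -422 - (-28 + (-3 + 2*49)) = -422 - (-28 + (-3 + 98)) = -422 - (-28 + 95) = -422 - 1*67 = -422 - 67 = -489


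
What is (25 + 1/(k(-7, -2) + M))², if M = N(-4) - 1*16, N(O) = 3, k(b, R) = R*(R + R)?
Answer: 15376/25 ≈ 615.04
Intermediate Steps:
k(b, R) = 2*R² (k(b, R) = R*(2*R) = 2*R²)
M = -13 (M = 3 - 1*16 = 3 - 16 = -13)
(25 + 1/(k(-7, -2) + M))² = (25 + 1/(2*(-2)² - 13))² = (25 + 1/(2*4 - 13))² = (25 + 1/(8 - 13))² = (25 + 1/(-5))² = (25 - ⅕)² = (124/5)² = 15376/25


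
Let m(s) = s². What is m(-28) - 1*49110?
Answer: -48326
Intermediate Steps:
m(-28) - 1*49110 = (-28)² - 1*49110 = 784 - 49110 = -48326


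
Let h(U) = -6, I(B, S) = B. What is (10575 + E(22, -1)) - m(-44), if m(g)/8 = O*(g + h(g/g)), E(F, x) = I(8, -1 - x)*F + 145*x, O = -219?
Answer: -76994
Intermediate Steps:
E(F, x) = 8*F + 145*x
m(g) = 10512 - 1752*g (m(g) = 8*(-219*(g - 6)) = 8*(-219*(-6 + g)) = 8*(1314 - 219*g) = 10512 - 1752*g)
(10575 + E(22, -1)) - m(-44) = (10575 + (8*22 + 145*(-1))) - (10512 - 1752*(-44)) = (10575 + (176 - 145)) - (10512 + 77088) = (10575 + 31) - 1*87600 = 10606 - 87600 = -76994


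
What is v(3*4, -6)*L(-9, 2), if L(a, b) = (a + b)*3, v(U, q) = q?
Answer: 126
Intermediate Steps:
L(a, b) = 3*a + 3*b
v(3*4, -6)*L(-9, 2) = -6*(3*(-9) + 3*2) = -6*(-27 + 6) = -6*(-21) = 126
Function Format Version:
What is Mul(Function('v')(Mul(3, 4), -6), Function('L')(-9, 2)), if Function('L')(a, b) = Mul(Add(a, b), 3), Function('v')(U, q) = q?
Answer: 126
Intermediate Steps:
Function('L')(a, b) = Add(Mul(3, a), Mul(3, b))
Mul(Function('v')(Mul(3, 4), -6), Function('L')(-9, 2)) = Mul(-6, Add(Mul(3, -9), Mul(3, 2))) = Mul(-6, Add(-27, 6)) = Mul(-6, -21) = 126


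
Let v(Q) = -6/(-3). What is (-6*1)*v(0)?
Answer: -12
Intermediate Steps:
v(Q) = 2 (v(Q) = -6*(-⅓) = 2)
(-6*1)*v(0) = -6*1*2 = -6*2 = -12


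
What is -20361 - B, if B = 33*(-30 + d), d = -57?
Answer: -17490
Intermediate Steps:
B = -2871 (B = 33*(-30 - 57) = 33*(-87) = -2871)
-20361 - B = -20361 - 1*(-2871) = -20361 + 2871 = -17490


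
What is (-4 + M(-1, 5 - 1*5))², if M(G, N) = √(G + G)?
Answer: (4 - I*√2)² ≈ 14.0 - 11.314*I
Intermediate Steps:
M(G, N) = √2*√G (M(G, N) = √(2*G) = √2*√G)
(-4 + M(-1, 5 - 1*5))² = (-4 + √2*√(-1))² = (-4 + √2*I)² = (-4 + I*√2)²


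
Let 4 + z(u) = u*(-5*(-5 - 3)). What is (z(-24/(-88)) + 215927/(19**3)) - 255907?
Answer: -19305030762/75449 ≈ -2.5587e+5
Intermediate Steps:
z(u) = -4 + 40*u (z(u) = -4 + u*(-5*(-5 - 3)) = -4 + u*(-5*(-8)) = -4 + u*40 = -4 + 40*u)
(z(-24/(-88)) + 215927/(19**3)) - 255907 = ((-4 + 40*(-24/(-88))) + 215927/(19**3)) - 255907 = ((-4 + 40*(-24*(-1/88))) + 215927/6859) - 255907 = ((-4 + 40*(3/11)) + 215927*(1/6859)) - 255907 = ((-4 + 120/11) + 215927/6859) - 255907 = (76/11 + 215927/6859) - 255907 = 2896481/75449 - 255907 = -19305030762/75449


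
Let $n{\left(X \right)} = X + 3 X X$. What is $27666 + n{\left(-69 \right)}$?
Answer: $41880$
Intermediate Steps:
$n{\left(X \right)} = X + 3 X^{2}$
$27666 + n{\left(-69 \right)} = 27666 - 69 \left(1 + 3 \left(-69\right)\right) = 27666 - 69 \left(1 - 207\right) = 27666 - -14214 = 27666 + 14214 = 41880$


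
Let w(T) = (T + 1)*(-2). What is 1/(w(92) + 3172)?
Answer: 1/2986 ≈ 0.00033490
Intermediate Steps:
w(T) = -2 - 2*T (w(T) = (1 + T)*(-2) = -2 - 2*T)
1/(w(92) + 3172) = 1/((-2 - 2*92) + 3172) = 1/((-2 - 184) + 3172) = 1/(-186 + 3172) = 1/2986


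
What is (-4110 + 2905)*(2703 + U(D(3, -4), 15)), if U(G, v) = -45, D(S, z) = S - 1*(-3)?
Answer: -3202890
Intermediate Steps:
D(S, z) = 3 + S (D(S, z) = S + 3 = 3 + S)
(-4110 + 2905)*(2703 + U(D(3, -4), 15)) = (-4110 + 2905)*(2703 - 45) = -1205*2658 = -3202890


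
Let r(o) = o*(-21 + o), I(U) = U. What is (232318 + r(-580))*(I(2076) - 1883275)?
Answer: -1092784736702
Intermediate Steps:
(232318 + r(-580))*(I(2076) - 1883275) = (232318 - 580*(-21 - 580))*(2076 - 1883275) = (232318 - 580*(-601))*(-1881199) = (232318 + 348580)*(-1881199) = 580898*(-1881199) = -1092784736702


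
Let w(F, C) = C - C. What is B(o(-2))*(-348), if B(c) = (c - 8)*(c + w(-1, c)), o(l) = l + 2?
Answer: 0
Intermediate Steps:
w(F, C) = 0
o(l) = 2 + l
B(c) = c*(-8 + c) (B(c) = (c - 8)*(c + 0) = (-8 + c)*c = c*(-8 + c))
B(o(-2))*(-348) = ((2 - 2)*(-8 + (2 - 2)))*(-348) = (0*(-8 + 0))*(-348) = (0*(-8))*(-348) = 0*(-348) = 0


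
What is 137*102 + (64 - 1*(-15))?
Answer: 14053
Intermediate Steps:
137*102 + (64 - 1*(-15)) = 13974 + (64 + 15) = 13974 + 79 = 14053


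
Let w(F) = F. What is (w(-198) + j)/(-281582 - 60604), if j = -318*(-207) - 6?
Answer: -10937/57031 ≈ -0.19177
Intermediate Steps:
j = 65820 (j = 65826 - 6 = 65820)
(w(-198) + j)/(-281582 - 60604) = (-198 + 65820)/(-281582 - 60604) = 65622/(-342186) = 65622*(-1/342186) = -10937/57031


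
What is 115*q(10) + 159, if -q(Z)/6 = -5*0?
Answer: 159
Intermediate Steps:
q(Z) = 0 (q(Z) = -(-30)*0 = -6*0 = 0)
115*q(10) + 159 = 115*0 + 159 = 0 + 159 = 159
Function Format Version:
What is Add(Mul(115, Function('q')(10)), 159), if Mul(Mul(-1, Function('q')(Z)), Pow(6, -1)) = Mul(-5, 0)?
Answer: 159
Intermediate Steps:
Function('q')(Z) = 0 (Function('q')(Z) = Mul(-6, Mul(-5, 0)) = Mul(-6, 0) = 0)
Add(Mul(115, Function('q')(10)), 159) = Add(Mul(115, 0), 159) = Add(0, 159) = 159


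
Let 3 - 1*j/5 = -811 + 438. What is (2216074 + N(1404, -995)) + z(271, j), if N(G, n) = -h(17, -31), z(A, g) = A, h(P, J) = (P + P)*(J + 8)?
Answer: 2217127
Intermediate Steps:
h(P, J) = 2*P*(8 + J) (h(P, J) = (2*P)*(8 + J) = 2*P*(8 + J))
j = 1880 (j = 15 - 5*(-811 + 438) = 15 - 5*(-373) = 15 + 1865 = 1880)
N(G, n) = 782 (N(G, n) = -2*17*(8 - 31) = -2*17*(-23) = -1*(-782) = 782)
(2216074 + N(1404, -995)) + z(271, j) = (2216074 + 782) + 271 = 2216856 + 271 = 2217127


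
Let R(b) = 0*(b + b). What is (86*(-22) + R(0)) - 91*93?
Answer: -10355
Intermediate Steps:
R(b) = 0 (R(b) = 0*(2*b) = 0)
(86*(-22) + R(0)) - 91*93 = (86*(-22) + 0) - 91*93 = (-1892 + 0) - 8463 = -1892 - 8463 = -10355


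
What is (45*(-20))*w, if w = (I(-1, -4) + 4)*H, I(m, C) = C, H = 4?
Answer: 0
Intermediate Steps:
w = 0 (w = (-4 + 4)*4 = 0*4 = 0)
(45*(-20))*w = (45*(-20))*0 = -900*0 = 0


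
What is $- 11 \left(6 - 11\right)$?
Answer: $55$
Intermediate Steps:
$- 11 \left(6 - 11\right) = \left(-11\right) \left(-5\right) = 55$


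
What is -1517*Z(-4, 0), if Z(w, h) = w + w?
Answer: 12136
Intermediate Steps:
Z(w, h) = 2*w
-1517*Z(-4, 0) = -3034*(-4) = -1517*(-8) = 12136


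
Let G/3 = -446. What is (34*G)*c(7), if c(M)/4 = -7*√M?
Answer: 1273776*√7 ≈ 3.3701e+6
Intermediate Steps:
G = -1338 (G = 3*(-446) = -1338)
c(M) = -28*√M (c(M) = 4*(-7*√M) = -28*√M)
(34*G)*c(7) = (34*(-1338))*(-28*√7) = -(-1273776)*√7 = 1273776*√7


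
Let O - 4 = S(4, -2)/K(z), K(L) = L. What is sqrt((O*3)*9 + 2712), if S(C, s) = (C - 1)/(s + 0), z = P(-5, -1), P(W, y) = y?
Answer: sqrt(11442)/2 ≈ 53.484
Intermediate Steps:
z = -1
S(C, s) = (-1 + C)/s
O = 11/2 (O = 4 + ((-1 + 4)/(-2))/(-1) = 4 - 1/2*3*(-1) = 4 - 3/2*(-1) = 4 + 3/2 = 11/2 ≈ 5.5000)
sqrt((O*3)*9 + 2712) = sqrt(((11/2)*3)*9 + 2712) = sqrt((33/2)*9 + 2712) = sqrt(297/2 + 2712) = sqrt(5721/2) = sqrt(11442)/2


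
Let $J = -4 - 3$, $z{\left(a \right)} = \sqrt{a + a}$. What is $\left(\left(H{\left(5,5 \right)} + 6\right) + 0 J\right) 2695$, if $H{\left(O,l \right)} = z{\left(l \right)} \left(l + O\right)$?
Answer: $16170 + 26950 \sqrt{10} \approx 1.0139 \cdot 10^{5}$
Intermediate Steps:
$z{\left(a \right)} = \sqrt{2} \sqrt{a}$ ($z{\left(a \right)} = \sqrt{2 a} = \sqrt{2} \sqrt{a}$)
$J = -7$ ($J = -4 - 3 = -7$)
$H{\left(O,l \right)} = \sqrt{2} \sqrt{l} \left(O + l\right)$ ($H{\left(O,l \right)} = \sqrt{2} \sqrt{l} \left(l + O\right) = \sqrt{2} \sqrt{l} \left(O + l\right)$)
$\left(\left(H{\left(5,5 \right)} + 6\right) + 0 J\right) 2695 = \left(\left(\sqrt{2} \sqrt{5} \left(5 + 5\right) + 6\right) + 0 \left(-7\right)\right) 2695 = \left(\left(\sqrt{2} \sqrt{5} \cdot 10 + 6\right) + 0\right) 2695 = \left(\left(10 \sqrt{10} + 6\right) + 0\right) 2695 = \left(\left(6 + 10 \sqrt{10}\right) + 0\right) 2695 = \left(6 + 10 \sqrt{10}\right) 2695 = 16170 + 26950 \sqrt{10}$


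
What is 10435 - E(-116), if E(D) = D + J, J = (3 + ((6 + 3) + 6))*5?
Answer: 10461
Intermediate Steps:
J = 90 (J = (3 + (9 + 6))*5 = (3 + 15)*5 = 18*5 = 90)
E(D) = 90 + D (E(D) = D + 90 = 90 + D)
10435 - E(-116) = 10435 - (90 - 116) = 10435 - 1*(-26) = 10435 + 26 = 10461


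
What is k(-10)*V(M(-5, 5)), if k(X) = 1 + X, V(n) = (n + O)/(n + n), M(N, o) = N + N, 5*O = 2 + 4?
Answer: -99/25 ≈ -3.9600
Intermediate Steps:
O = 6/5 (O = (2 + 4)/5 = (1/5)*6 = 6/5 ≈ 1.2000)
M(N, o) = 2*N
V(n) = (6/5 + n)/(2*n) (V(n) = (n + 6/5)/(n + n) = (6/5 + n)/((2*n)) = (6/5 + n)*(1/(2*n)) = (6/5 + n)/(2*n))
k(-10)*V(M(-5, 5)) = (1 - 10)*((6 + 5*(2*(-5)))/(10*((2*(-5))))) = -9*(6 + 5*(-10))/(10*(-10)) = -9*(-1)*(6 - 50)/(10*10) = -9*(-1)*(-44)/(10*10) = -9*11/25 = -99/25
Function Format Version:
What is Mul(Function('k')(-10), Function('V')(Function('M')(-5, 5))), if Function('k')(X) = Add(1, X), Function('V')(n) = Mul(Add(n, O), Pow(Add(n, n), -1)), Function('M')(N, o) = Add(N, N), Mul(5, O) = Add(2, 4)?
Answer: Rational(-99, 25) ≈ -3.9600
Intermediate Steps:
O = Rational(6, 5) (O = Mul(Rational(1, 5), Add(2, 4)) = Mul(Rational(1, 5), 6) = Rational(6, 5) ≈ 1.2000)
Function('M')(N, o) = Mul(2, N)
Function('V')(n) = Mul(Rational(1, 2), Pow(n, -1), Add(Rational(6, 5), n)) (Function('V')(n) = Mul(Add(n, Rational(6, 5)), Pow(Add(n, n), -1)) = Mul(Add(Rational(6, 5), n), Pow(Mul(2, n), -1)) = Mul(Add(Rational(6, 5), n), Mul(Rational(1, 2), Pow(n, -1))) = Mul(Rational(1, 2), Pow(n, -1), Add(Rational(6, 5), n)))
Mul(Function('k')(-10), Function('V')(Function('M')(-5, 5))) = Mul(Add(1, -10), Mul(Rational(1, 10), Pow(Mul(2, -5), -1), Add(6, Mul(5, Mul(2, -5))))) = Mul(-9, Mul(Rational(1, 10), Pow(-10, -1), Add(6, Mul(5, -10)))) = Mul(-9, Mul(Rational(1, 10), Rational(-1, 10), Add(6, -50))) = Mul(-9, Mul(Rational(1, 10), Rational(-1, 10), -44)) = Mul(-9, Rational(11, 25)) = Rational(-99, 25)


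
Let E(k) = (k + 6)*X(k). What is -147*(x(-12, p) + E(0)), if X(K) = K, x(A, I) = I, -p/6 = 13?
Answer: 11466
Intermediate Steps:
p = -78 (p = -6*13 = -78)
E(k) = k*(6 + k) (E(k) = (k + 6)*k = (6 + k)*k = k*(6 + k))
-147*(x(-12, p) + E(0)) = -147*(-78 + 0*(6 + 0)) = -147*(-78 + 0*6) = -147*(-78 + 0) = -147*(-78) = 11466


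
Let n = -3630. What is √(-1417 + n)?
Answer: 7*I*√103 ≈ 71.042*I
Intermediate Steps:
√(-1417 + n) = √(-1417 - 3630) = √(-5047) = 7*I*√103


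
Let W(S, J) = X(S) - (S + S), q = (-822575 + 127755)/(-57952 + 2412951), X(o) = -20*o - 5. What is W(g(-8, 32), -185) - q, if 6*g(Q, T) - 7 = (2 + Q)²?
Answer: -1147155052/7064997 ≈ -162.37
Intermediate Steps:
g(Q, T) = 7/6 + (2 + Q)²/6
X(o) = -5 - 20*o
q = -694820/2354999 ≈ -0.29504
W(S, J) = -5 - 22*S (W(S, J) = (-5 - 20*S) - (S + S) = (-5 - 20*S) - 2*S = -5 - 22*S)
W(g(-8, 32), -185) - q = (-5 - 22*(7/6 + (2 - 8)²/6)) - 1*(-694820/2354999) = (-5 - 22*(7/6 + (⅙)*(-6)²)) + 694820/2354999 = (-5 - 22*(7/6 + (⅙)*36)) + 694820/2354999 = (-5 - 22*(7/6 + 6)) + 694820/2354999 = (-5 - 22*43/6) + 694820/2354999 = (-5 - 473/3) + 694820/2354999 = -488/3 + 694820/2354999 = -1147155052/7064997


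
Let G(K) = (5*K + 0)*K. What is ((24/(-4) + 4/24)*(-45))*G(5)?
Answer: 65625/2 ≈ 32813.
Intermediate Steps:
G(K) = 5*K² (G(K) = (5*K)*K = 5*K²)
((24/(-4) + 4/24)*(-45))*G(5) = ((24/(-4) + 4/24)*(-45))*(5*5²) = ((24*(-¼) + 4*(1/24))*(-45))*(5*25) = ((-6 + ⅙)*(-45))*125 = -35/6*(-45)*125 = (525/2)*125 = 65625/2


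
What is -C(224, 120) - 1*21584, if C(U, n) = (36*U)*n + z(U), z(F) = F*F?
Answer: -1039440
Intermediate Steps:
z(F) = F²
C(U, n) = U² + 36*U*n (C(U, n) = (36*U)*n + U² = 36*U*n + U² = U² + 36*U*n)
-C(224, 120) - 1*21584 = -224*(224 + 36*120) - 1*21584 = -224*(224 + 4320) - 21584 = -224*4544 - 21584 = -1*1017856 - 21584 = -1017856 - 21584 = -1039440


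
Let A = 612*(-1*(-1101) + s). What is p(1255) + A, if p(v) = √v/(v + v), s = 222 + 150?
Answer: 901476 + √1255/2510 ≈ 9.0148e+5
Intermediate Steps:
s = 372
p(v) = 1/(2*√v) (p(v) = √v/((2*v)) = (1/(2*v))*√v = 1/(2*√v))
A = 901476 (A = 612*(-1*(-1101) + 372) = 612*(1101 + 372) = 612*1473 = 901476)
p(1255) + A = 1/(2*√1255) + 901476 = (√1255/1255)/2 + 901476 = √1255/2510 + 901476 = 901476 + √1255/2510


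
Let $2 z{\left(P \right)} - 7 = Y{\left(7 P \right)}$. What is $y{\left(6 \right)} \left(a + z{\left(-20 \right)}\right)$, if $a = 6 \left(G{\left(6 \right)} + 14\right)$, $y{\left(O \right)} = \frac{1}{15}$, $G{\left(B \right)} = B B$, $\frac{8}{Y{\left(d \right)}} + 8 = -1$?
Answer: $\frac{1091}{54} \approx 20.204$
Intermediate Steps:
$Y{\left(d \right)} = - \frac{8}{9}$ ($Y{\left(d \right)} = \frac{8}{-8 - 1} = \frac{8}{-9} = 8 \left(- \frac{1}{9}\right) = - \frac{8}{9}$)
$G{\left(B \right)} = B^{2}$
$y{\left(O \right)} = \frac{1}{15}$
$z{\left(P \right)} = \frac{55}{18}$ ($z{\left(P \right)} = \frac{7}{2} + \frac{1}{2} \left(- \frac{8}{9}\right) = \frac{7}{2} - \frac{4}{9} = \frac{55}{18}$)
$a = 300$ ($a = 6 \left(6^{2} + 14\right) = 6 \left(36 + 14\right) = 6 \cdot 50 = 300$)
$y{\left(6 \right)} \left(a + z{\left(-20 \right)}\right) = \frac{300 + \frac{55}{18}}{15} = \frac{1}{15} \cdot \frac{5455}{18} = \frac{1091}{54}$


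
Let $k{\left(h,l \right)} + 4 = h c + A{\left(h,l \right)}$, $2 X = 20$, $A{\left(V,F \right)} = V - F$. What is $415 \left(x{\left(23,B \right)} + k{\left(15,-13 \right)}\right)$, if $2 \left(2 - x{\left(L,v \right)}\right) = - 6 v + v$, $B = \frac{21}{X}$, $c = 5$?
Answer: $\frac{176375}{4} \approx 44094.0$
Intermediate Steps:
$X = 10$ ($X = \frac{1}{2} \cdot 20 = 10$)
$k{\left(h,l \right)} = -4 - l + 6 h$ ($k{\left(h,l \right)} = -4 + \left(h 5 + \left(h - l\right)\right) = -4 + \left(5 h + \left(h - l\right)\right) = -4 + \left(- l + 6 h\right) = -4 - l + 6 h$)
$B = \frac{21}{10} \approx 2.1$
$x{\left(L,v \right)} = 2 + \frac{5 v}{2}$ ($x{\left(L,v \right)} = 2 - \frac{- 6 v + v}{2} = 2 - \frac{\left(-5\right) v}{2} = 2 + \frac{5 v}{2}$)
$415 \left(x{\left(23,B \right)} + k{\left(15,-13 \right)}\right) = 415 \left(\left(2 + \frac{5}{2} \cdot \frac{21}{10}\right) - -99\right) = 415 \left(\left(2 + \frac{21}{4}\right) + \left(-4 + 13 + 90\right)\right) = 415 \left(\frac{29}{4} + 99\right) = 415 \cdot \frac{425}{4} = \frac{176375}{4}$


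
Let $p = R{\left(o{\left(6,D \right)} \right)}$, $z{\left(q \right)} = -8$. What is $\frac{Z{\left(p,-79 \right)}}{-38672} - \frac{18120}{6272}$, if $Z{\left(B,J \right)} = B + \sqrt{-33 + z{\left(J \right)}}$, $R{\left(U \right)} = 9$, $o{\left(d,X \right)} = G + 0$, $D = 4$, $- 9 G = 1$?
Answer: $- \frac{2737473}{947464} - \frac{i \sqrt{41}}{38672} \approx -2.8893 - 0.00016558 i$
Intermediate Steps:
$G = - \frac{1}{9}$ ($G = \left(- \frac{1}{9}\right) 1 = - \frac{1}{9} \approx -0.11111$)
$o{\left(d,X \right)} = - \frac{1}{9}$ ($o{\left(d,X \right)} = - \frac{1}{9} + 0 = - \frac{1}{9}$)
$p = 9$
$Z{\left(B,J \right)} = B + i \sqrt{41}$ ($Z{\left(B,J \right)} = B + \sqrt{-33 - 8} = B + \sqrt{-41} = B + i \sqrt{41}$)
$\frac{Z{\left(p,-79 \right)}}{-38672} - \frac{18120}{6272} = \frac{9 + i \sqrt{41}}{-38672} - \frac{18120}{6272} = \left(9 + i \sqrt{41}\right) \left(- \frac{1}{38672}\right) - \frac{2265}{784} = \left(- \frac{9}{38672} - \frac{i \sqrt{41}}{38672}\right) - \frac{2265}{784} = - \frac{2737473}{947464} - \frac{i \sqrt{41}}{38672}$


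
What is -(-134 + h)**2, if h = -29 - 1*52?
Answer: -46225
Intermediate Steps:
h = -81 (h = -29 - 52 = -81)
-(-134 + h)**2 = -(-134 - 81)**2 = -1*(-215)**2 = -1*46225 = -46225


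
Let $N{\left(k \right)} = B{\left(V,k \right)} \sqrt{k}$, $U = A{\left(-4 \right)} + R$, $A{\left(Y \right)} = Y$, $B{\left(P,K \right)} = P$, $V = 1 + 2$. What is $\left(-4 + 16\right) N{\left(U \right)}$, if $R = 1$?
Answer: $36 i \sqrt{3} \approx 62.354 i$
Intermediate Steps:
$V = 3$
$U = -3$ ($U = -4 + 1 = -3$)
$N{\left(k \right)} = 3 \sqrt{k}$
$\left(-4 + 16\right) N{\left(U \right)} = \left(-4 + 16\right) 3 \sqrt{-3} = 12 \cdot 3 i \sqrt{3} = 36 i \sqrt{3}$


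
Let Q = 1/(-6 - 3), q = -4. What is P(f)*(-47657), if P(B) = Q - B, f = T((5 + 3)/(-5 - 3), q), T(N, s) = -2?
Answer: -810169/9 ≈ -90019.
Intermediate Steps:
f = -2
Q = -⅑ (Q = 1/(-9) = -⅑ ≈ -0.11111)
P(B) = -⅑ - B
P(f)*(-47657) = (-⅑ - 1*(-2))*(-47657) = (-⅑ + 2)*(-47657) = (17/9)*(-47657) = -810169/9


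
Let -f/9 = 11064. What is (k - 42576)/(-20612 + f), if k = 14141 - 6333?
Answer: 8692/30047 ≈ 0.28928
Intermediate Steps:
f = -99576 (f = -9*11064 = -99576)
k = 7808
(k - 42576)/(-20612 + f) = (7808 - 42576)/(-20612 - 99576) = -34768/(-120188) = -34768*(-1/120188) = 8692/30047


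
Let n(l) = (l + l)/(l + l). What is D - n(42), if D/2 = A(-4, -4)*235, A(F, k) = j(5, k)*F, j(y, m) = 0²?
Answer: -1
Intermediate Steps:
n(l) = 1 (n(l) = (2*l)/((2*l)) = (2*l)*(1/(2*l)) = 1)
j(y, m) = 0
A(F, k) = 0 (A(F, k) = 0*F = 0)
D = 0 (D = 2*(0*235) = 2*0 = 0)
D - n(42) = 0 - 1*1 = 0 - 1 = -1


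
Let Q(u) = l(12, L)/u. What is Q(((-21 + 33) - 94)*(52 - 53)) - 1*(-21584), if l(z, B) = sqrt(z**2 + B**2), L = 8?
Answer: 21584 + 2*sqrt(13)/41 ≈ 21584.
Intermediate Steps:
l(z, B) = sqrt(B**2 + z**2)
Q(u) = 4*sqrt(13)/u (Q(u) = sqrt(8**2 + 12**2)/u = sqrt(64 + 144)/u = sqrt(208)/u = (4*sqrt(13))/u = 4*sqrt(13)/u)
Q(((-21 + 33) - 94)*(52 - 53)) - 1*(-21584) = 4*sqrt(13)/((((-21 + 33) - 94)*(52 - 53))) - 1*(-21584) = 4*sqrt(13)/(((12 - 94)*(-1))) + 21584 = 4*sqrt(13)/((-82*(-1))) + 21584 = 4*sqrt(13)/82 + 21584 = 4*sqrt(13)*(1/82) + 21584 = 2*sqrt(13)/41 + 21584 = 21584 + 2*sqrt(13)/41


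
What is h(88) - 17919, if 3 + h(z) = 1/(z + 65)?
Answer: -2742065/153 ≈ -17922.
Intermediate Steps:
h(z) = -3 + 1/(65 + z) (h(z) = -3 + 1/(z + 65) = -3 + 1/(65 + z))
h(88) - 17919 = (-194 - 3*88)/(65 + 88) - 17919 = (-194 - 264)/153 - 17919 = (1/153)*(-458) - 17919 = -458/153 - 17919 = -2742065/153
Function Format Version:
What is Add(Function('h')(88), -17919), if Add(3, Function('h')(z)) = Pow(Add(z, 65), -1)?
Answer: Rational(-2742065, 153) ≈ -17922.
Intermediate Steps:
Function('h')(z) = Add(-3, Pow(Add(65, z), -1)) (Function('h')(z) = Add(-3, Pow(Add(z, 65), -1)) = Add(-3, Pow(Add(65, z), -1)))
Add(Function('h')(88), -17919) = Add(Mul(Pow(Add(65, 88), -1), Add(-194, Mul(-3, 88))), -17919) = Add(Mul(Pow(153, -1), Add(-194, -264)), -17919) = Add(Mul(Rational(1, 153), -458), -17919) = Add(Rational(-458, 153), -17919) = Rational(-2742065, 153)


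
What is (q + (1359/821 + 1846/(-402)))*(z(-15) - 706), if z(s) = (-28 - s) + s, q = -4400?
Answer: 533307535616/165021 ≈ 3.2318e+6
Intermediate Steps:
z(s) = -28
(q + (1359/821 + 1846/(-402)))*(z(-15) - 706) = (-4400 + (1359/821 + 1846/(-402)))*(-28 - 706) = (-4400 + (1359*(1/821) + 1846*(-1/402)))*(-734) = (-4400 + (1359/821 - 923/201))*(-734) = (-4400 - 484624/165021)*(-734) = -726577024/165021*(-734) = 533307535616/165021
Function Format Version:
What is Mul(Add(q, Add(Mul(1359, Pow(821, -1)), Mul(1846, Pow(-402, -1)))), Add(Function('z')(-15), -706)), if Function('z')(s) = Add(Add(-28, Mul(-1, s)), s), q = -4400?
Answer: Rational(533307535616, 165021) ≈ 3.2318e+6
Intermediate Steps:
Function('z')(s) = -28
Mul(Add(q, Add(Mul(1359, Pow(821, -1)), Mul(1846, Pow(-402, -1)))), Add(Function('z')(-15), -706)) = Mul(Add(-4400, Add(Mul(1359, Pow(821, -1)), Mul(1846, Pow(-402, -1)))), Add(-28, -706)) = Mul(Add(-4400, Add(Mul(1359, Rational(1, 821)), Mul(1846, Rational(-1, 402)))), -734) = Mul(Add(-4400, Add(Rational(1359, 821), Rational(-923, 201))), -734) = Mul(Add(-4400, Rational(-484624, 165021)), -734) = Mul(Rational(-726577024, 165021), -734) = Rational(533307535616, 165021)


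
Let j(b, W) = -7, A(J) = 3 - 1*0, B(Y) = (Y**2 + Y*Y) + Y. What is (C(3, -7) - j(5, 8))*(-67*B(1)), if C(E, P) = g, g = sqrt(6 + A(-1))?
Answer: -2010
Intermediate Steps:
B(Y) = Y + 2*Y**2 (B(Y) = (Y**2 + Y**2) + Y = 2*Y**2 + Y = Y + 2*Y**2)
A(J) = 3 (A(J) = 3 + 0 = 3)
g = 3 (g = sqrt(6 + 3) = sqrt(9) = 3)
C(E, P) = 3
(C(3, -7) - j(5, 8))*(-67*B(1)) = (3 - 1*(-7))*(-67*(1 + 2*1)) = (3 + 7)*(-67*(1 + 2)) = 10*(-67*3) = 10*(-201) = -2010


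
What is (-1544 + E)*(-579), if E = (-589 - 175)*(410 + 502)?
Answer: 404322648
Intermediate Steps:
E = -696768 (E = -764*912 = -696768)
(-1544 + E)*(-579) = (-1544 - 696768)*(-579) = -698312*(-579) = 404322648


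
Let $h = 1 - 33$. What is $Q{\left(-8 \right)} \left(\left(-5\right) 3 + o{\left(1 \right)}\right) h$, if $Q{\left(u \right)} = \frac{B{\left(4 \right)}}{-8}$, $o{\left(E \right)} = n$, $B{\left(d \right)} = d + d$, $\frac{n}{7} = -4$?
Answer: $-1376$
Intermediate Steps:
$n = -28$ ($n = 7 \left(-4\right) = -28$)
$B{\left(d \right)} = 2 d$
$o{\left(E \right)} = -28$
$Q{\left(u \right)} = -1$ ($Q{\left(u \right)} = \frac{2 \cdot 4}{-8} = 8 \left(- \frac{1}{8}\right) = -1$)
$h = -32$
$Q{\left(-8 \right)} \left(\left(-5\right) 3 + o{\left(1 \right)}\right) h = - (\left(-5\right) 3 - 28) \left(-32\right) = - (-15 - 28) \left(-32\right) = \left(-1\right) \left(-43\right) \left(-32\right) = 43 \left(-32\right) = -1376$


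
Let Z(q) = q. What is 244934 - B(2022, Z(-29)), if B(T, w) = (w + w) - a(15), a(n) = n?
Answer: 245007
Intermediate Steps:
B(T, w) = -15 + 2*w (B(T, w) = (w + w) - 1*15 = 2*w - 15 = -15 + 2*w)
244934 - B(2022, Z(-29)) = 244934 - (-15 + 2*(-29)) = 244934 - (-15 - 58) = 244934 - 1*(-73) = 244934 + 73 = 245007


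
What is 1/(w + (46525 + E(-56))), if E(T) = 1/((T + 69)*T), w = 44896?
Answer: 728/66554487 ≈ 1.0938e-5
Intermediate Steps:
E(T) = 1/(T*(69 + T)) (E(T) = 1/((69 + T)*T) = 1/(T*(69 + T)))
1/(w + (46525 + E(-56))) = 1/(44896 + (46525 + 1/((-56)*(69 - 56)))) = 1/(44896 + (46525 - 1/56/13)) = 1/(44896 + (46525 - 1/56*1/13)) = 1/(44896 + (46525 - 1/728)) = 1/(44896 + 33870199/728) = 1/(66554487/728) = 728/66554487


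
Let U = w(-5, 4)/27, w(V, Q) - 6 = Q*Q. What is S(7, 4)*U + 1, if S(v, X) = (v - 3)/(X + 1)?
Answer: 223/135 ≈ 1.6519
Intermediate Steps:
w(V, Q) = 6 + Q**2 (w(V, Q) = 6 + Q*Q = 6 + Q**2)
S(v, X) = (-3 + v)/(1 + X)
U = 22/27 (U = (6 + 4**2)/27 = (6 + 16)*(1/27) = 22*(1/27) = 22/27 ≈ 0.81481)
S(7, 4)*U + 1 = ((-3 + 7)/(1 + 4))*(22/27) + 1 = (4/5)*(22/27) + 1 = 88/135 + 1 = 223/135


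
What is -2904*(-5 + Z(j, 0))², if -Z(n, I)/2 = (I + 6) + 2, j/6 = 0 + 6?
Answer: -1280664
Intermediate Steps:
j = 36 (j = 6*(0 + 6) = 6*6 = 36)
Z(n, I) = -16 - 2*I (Z(n, I) = -2*((I + 6) + 2) = -2*((6 + I) + 2) = -2*(8 + I) = -16 - 2*I)
-2904*(-5 + Z(j, 0))² = -2904*(-5 + (-16 - 2*0))² = -2904*(-5 + (-16 + 0))² = -2904*(-5 - 16)² = -2904*(-21)² = -2904*441 = -1280664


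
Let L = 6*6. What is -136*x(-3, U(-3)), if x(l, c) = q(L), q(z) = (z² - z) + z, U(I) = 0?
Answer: -176256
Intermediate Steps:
L = 36
q(z) = z²
x(l, c) = 1296 (x(l, c) = 36² = 1296)
-136*x(-3, U(-3)) = -136*1296 = -176256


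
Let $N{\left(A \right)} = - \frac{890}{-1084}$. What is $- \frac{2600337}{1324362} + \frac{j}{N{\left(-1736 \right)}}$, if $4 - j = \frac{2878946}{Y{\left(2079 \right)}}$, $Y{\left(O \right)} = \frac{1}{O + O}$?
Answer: $- \frac{2864196084486776207}{196447030} \approx -1.458 \cdot 10^{10}$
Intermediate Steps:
$Y{\left(O \right)} = \frac{1}{2 O}$
$N{\left(A \right)} = \frac{445}{542}$ ($N{\left(A \right)} = \left(-890\right) \left(- \frac{1}{1084}\right) = \frac{445}{542}$)
$j = -11970657464$ ($j = 4 - \frac{2878946}{\frac{1}{2} \cdot \frac{1}{2079}} = 4 - 2878946 \frac{1}{\frac{1}{4158}} = 4 - 2878946 \cdot 4158 = 4 - 11970657468 = -11970657464$)
$- \frac{2600337}{1324362} + \frac{j}{N{\left(-1736 \right)}} = - \frac{2600337}{1324362} - \frac{11970657464}{\frac{445}{542}} = \left(-2600337\right) \frac{1}{1324362} - \frac{6488096345488}{445} = - \frac{866779}{441454} - \frac{6488096345488}{445} = - \frac{2864196084486776207}{196447030}$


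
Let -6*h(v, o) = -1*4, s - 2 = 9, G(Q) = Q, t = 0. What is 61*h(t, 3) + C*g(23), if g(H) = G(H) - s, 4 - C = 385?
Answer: -13594/3 ≈ -4531.3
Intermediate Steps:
C = -381 (C = 4 - 1*385 = 4 - 385 = -381)
s = 11 (s = 2 + 9 = 11)
h(v, o) = ⅔ (h(v, o) = -(-1)*4/6 = -⅙*(-4) = ⅔)
g(H) = -11 + H (g(H) = H - 1*11 = H - 11 = -11 + H)
61*h(t, 3) + C*g(23) = 61*(⅔) - 381*(-11 + 23) = 122/3 - 381*12 = 122/3 - 4572 = -13594/3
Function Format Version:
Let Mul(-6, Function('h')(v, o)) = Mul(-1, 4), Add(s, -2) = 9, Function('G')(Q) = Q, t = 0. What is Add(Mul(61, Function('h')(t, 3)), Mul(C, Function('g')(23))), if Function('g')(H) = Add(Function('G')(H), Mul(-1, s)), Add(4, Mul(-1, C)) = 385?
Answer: Rational(-13594, 3) ≈ -4531.3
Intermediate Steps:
C = -381 (C = Add(4, Mul(-1, 385)) = Add(4, -385) = -381)
s = 11 (s = Add(2, 9) = 11)
Function('h')(v, o) = Rational(2, 3) (Function('h')(v, o) = Mul(Rational(-1, 6), Mul(-1, 4)) = Mul(Rational(-1, 6), -4) = Rational(2, 3))
Function('g')(H) = Add(-11, H) (Function('g')(H) = Add(H, Mul(-1, 11)) = Add(H, -11) = Add(-11, H))
Add(Mul(61, Function('h')(t, 3)), Mul(C, Function('g')(23))) = Add(Mul(61, Rational(2, 3)), Mul(-381, Add(-11, 23))) = Add(Rational(122, 3), Mul(-381, 12)) = Add(Rational(122, 3), -4572) = Rational(-13594, 3)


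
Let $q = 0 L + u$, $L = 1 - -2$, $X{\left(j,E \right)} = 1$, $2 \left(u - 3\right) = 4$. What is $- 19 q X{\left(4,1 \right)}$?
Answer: $-95$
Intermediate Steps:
$u = 5$ ($u = 3 + \frac{1}{2} \cdot 4 = 3 + 2 = 5$)
$L = 3$ ($L = 1 + 2 = 3$)
$q = 5$ ($q = 0 \cdot 3 + 5 = 0 + 5 = 5$)
$- 19 q X{\left(4,1 \right)} = \left(-19\right) 5 \cdot 1 = \left(-95\right) 1 = -95$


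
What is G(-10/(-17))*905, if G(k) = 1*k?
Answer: 9050/17 ≈ 532.35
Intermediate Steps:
G(k) = k
G(-10/(-17))*905 = -10/(-17)*905 = -10*(-1/17)*905 = (10/17)*905 = 9050/17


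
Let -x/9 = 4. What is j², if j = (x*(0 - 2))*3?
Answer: 46656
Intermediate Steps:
x = -36 (x = -9*4 = -36)
j = 216 (j = -36*(0 - 2)*3 = -36*(-2)*3 = 72*3 = 216)
j² = 216² = 46656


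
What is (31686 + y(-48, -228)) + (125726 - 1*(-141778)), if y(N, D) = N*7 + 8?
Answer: 298862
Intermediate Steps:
y(N, D) = 8 + 7*N (y(N, D) = 7*N + 8 = 8 + 7*N)
(31686 + y(-48, -228)) + (125726 - 1*(-141778)) = (31686 + (8 + 7*(-48))) + (125726 - 1*(-141778)) = (31686 + (8 - 336)) + (125726 + 141778) = (31686 - 328) + 267504 = 31358 + 267504 = 298862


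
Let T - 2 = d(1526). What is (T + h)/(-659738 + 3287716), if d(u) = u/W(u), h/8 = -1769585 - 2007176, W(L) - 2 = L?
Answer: -23083560941/2007775192 ≈ -11.497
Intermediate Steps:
W(L) = 2 + L
h = -30214088 (h = 8*(-1769585 - 2007176) = 8*(-3776761) = -30214088)
d(u) = u/(2 + u)
T = 2291/764 (T = 2 + 1526/(2 + 1526) = 2 + 1526/1528 = 2 + 1526*(1/1528) = 2 + 763/764 = 2291/764 ≈ 2.9987)
(T + h)/(-659738 + 3287716) = (2291/764 - 30214088)/(-659738 + 3287716) = -23083560941/764/2627978 = -23083560941/764*1/2627978 = -23083560941/2007775192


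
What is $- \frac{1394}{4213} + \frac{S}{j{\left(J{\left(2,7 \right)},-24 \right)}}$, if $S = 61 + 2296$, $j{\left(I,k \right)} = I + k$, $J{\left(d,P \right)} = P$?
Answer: $- \frac{9953739}{71621} \approx -138.98$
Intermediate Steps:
$S = 2357$
$- \frac{1394}{4213} + \frac{S}{j{\left(J{\left(2,7 \right)},-24 \right)}} = - \frac{1394}{4213} + \frac{2357}{7 - 24} = \left(-1394\right) \frac{1}{4213} + \frac{2357}{-17} = - \frac{1394}{4213} + 2357 \left(- \frac{1}{17}\right) = - \frac{1394}{4213} - \frac{2357}{17} = - \frac{9953739}{71621}$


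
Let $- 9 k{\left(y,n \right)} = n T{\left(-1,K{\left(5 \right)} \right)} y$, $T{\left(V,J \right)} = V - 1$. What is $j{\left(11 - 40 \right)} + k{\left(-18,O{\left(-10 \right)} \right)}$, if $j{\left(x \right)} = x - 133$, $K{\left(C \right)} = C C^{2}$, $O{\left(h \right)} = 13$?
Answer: $-214$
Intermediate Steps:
$K{\left(C \right)} = C^{3}$
$T{\left(V,J \right)} = -1 + V$ ($T{\left(V,J \right)} = V - 1 = -1 + V$)
$j{\left(x \right)} = -133 + x$
$k{\left(y,n \right)} = \frac{2 n y}{9}$ ($k{\left(y,n \right)} = - \frac{n \left(-1 - 1\right) y}{9} = - \frac{n \left(-2\right) y}{9} = - \frac{- 2 n y}{9} = - \frac{\left(-2\right) n y}{9} = \frac{2 n y}{9}$)
$j{\left(11 - 40 \right)} + k{\left(-18,O{\left(-10 \right)} \right)} = \left(-133 + \left(11 - 40\right)\right) + \frac{2}{9} \cdot 13 \left(-18\right) = \left(-133 + \left(11 - 40\right)\right) - 52 = \left(-133 - 29\right) - 52 = -162 - 52 = -214$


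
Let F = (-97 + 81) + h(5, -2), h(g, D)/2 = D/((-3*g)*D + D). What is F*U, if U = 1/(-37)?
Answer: 113/259 ≈ 0.43629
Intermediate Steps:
U = -1/37 ≈ -0.027027
h(g, D) = 2*D/(D - 3*D*g) (h(g, D) = 2*(D/((-3*g)*D + D)) = 2*(D/(-3*D*g + D)) = 2*(D/(D - 3*D*g)) = 2*D/(D - 3*D*g))
F = -113/7 (F = (-97 + 81) - 2/(-1 + 3*5) = -16 - 2/(-1 + 15) = -16 - 2/14 = -16 - 2*1/14 = -16 - ⅐ = -113/7 ≈ -16.143)
F*U = -113/7*(-1/37) = 113/259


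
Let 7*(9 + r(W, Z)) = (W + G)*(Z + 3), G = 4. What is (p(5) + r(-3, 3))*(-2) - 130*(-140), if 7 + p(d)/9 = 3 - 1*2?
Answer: 128270/7 ≈ 18324.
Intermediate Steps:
r(W, Z) = -9 + (3 + Z)*(4 + W)/7 (r(W, Z) = -9 + ((W + 4)*(Z + 3))/7 = -9 + ((4 + W)*(3 + Z))/7 = -9 + ((3 + Z)*(4 + W))/7 = -9 + (3 + Z)*(4 + W)/7)
p(d) = -54 (p(d) = -63 + 9*(3 - 1*2) = -63 + 9*(3 - 2) = -63 + 9*1 = -63 + 9 = -54)
(p(5) + r(-3, 3))*(-2) - 130*(-140) = (-54 + (-51/7 + (3/7)*(-3) + (4/7)*3 + (⅐)*(-3)*3))*(-2) - 130*(-140) = (-54 + (-51/7 - 9/7 + 12/7 - 9/7))*(-2) + 18200 = (-54 - 57/7)*(-2) + 18200 = -435/7*(-2) + 18200 = 870/7 + 18200 = 128270/7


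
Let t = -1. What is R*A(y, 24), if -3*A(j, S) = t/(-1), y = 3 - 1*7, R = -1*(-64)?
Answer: -64/3 ≈ -21.333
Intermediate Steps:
R = 64
y = -4 (y = 3 - 7 = -4)
A(j, S) = -⅓ (A(j, S) = -(-1)/(3*(-1)) = -(-1)*(-1)/3 = -⅓*1 = -⅓)
R*A(y, 24) = 64*(-⅓) = -64/3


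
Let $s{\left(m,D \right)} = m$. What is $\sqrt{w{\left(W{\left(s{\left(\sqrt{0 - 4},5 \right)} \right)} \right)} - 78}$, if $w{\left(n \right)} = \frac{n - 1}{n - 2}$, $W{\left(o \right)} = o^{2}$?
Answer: $\frac{i \sqrt{2778}}{6} \approx 8.7845 i$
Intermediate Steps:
$w{\left(n \right)} = \frac{-1 + n}{-2 + n}$
$\sqrt{w{\left(W{\left(s{\left(\sqrt{0 - 4},5 \right)} \right)} \right)} - 78} = \sqrt{\frac{-1 + \left(\sqrt{0 - 4}\right)^{2}}{-2 + \left(\sqrt{0 - 4}\right)^{2}} - 78} = \sqrt{\frac{-1 + \left(\sqrt{-4}\right)^{2}}{-2 + \left(\sqrt{-4}\right)^{2}} - 78} = \sqrt{\frac{-1 + \left(2 i\right)^{2}}{-2 + \left(2 i\right)^{2}} - 78} = \sqrt{\frac{-1 - 4}{-2 - 4} - 78} = \sqrt{\frac{1}{-6} \left(-5\right) - 78} = \sqrt{\left(- \frac{1}{6}\right) \left(-5\right) - 78} = \sqrt{\frac{5}{6} - 78} = \sqrt{- \frac{463}{6}} = \frac{i \sqrt{2778}}{6}$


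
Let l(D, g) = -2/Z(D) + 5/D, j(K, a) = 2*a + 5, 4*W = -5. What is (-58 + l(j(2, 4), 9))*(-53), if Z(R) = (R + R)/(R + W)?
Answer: 161279/52 ≈ 3101.5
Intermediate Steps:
W = -5/4 (W = (1/4)*(-5) = -5/4 ≈ -1.2500)
Z(R) = 2*R/(-5/4 + R) (Z(R) = (R + R)/(R - 5/4) = (2*R)/(-5/4 + R) = 2*R/(-5/4 + R))
j(K, a) = 5 + 2*a
l(D, g) = 5/D - (-5 + 4*D)/(4*D) (l(D, g) = -2*(-5 + 4*D)/(8*D) + 5/D = -(-5 + 4*D)/(4*D) + 5/D = 5/D - (-5 + 4*D)/(4*D))
(-58 + l(j(2, 4), 9))*(-53) = (-58 + (25/4 - (5 + 2*4))/(5 + 2*4))*(-53) = (-58 + (25/4 - (5 + 8))/(5 + 8))*(-53) = (-58 + (25/4 - 1*13)/13)*(-53) = (-58 + (25/4 - 13)/13)*(-53) = (-58 + (1/13)*(-27/4))*(-53) = (-58 - 27/52)*(-53) = -3043/52*(-53) = 161279/52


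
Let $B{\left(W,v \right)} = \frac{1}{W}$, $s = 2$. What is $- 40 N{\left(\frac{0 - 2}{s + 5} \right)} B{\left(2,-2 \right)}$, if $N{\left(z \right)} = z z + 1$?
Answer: $- \frac{1060}{49} \approx -21.633$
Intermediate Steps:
$N{\left(z \right)} = 1 + z^{2}$ ($N{\left(z \right)} = z^{2} + 1 = 1 + z^{2}$)
$- 40 N{\left(\frac{0 - 2}{s + 5} \right)} B{\left(2,-2 \right)} = \frac{\left(-40\right) \left(1 + \left(\frac{0 - 2}{2 + 5}\right)^{2}\right)}{2} = - 40 \left(1 + \left(- \frac{2}{7}\right)^{2}\right) \frac{1}{2} = - 40 \left(1 + \frac{4}{49}\right) \frac{1}{2} = \left(-40\right) \frac{53}{49} \cdot \frac{1}{2} = \left(- \frac{2120}{49}\right) \frac{1}{2} = - \frac{1060}{49}$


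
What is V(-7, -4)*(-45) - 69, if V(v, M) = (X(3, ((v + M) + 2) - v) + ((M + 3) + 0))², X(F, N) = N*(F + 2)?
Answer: -5514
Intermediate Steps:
X(F, N) = N*(2 + F)
V(v, M) = (13 + 6*M)² (V(v, M) = ((((v + M) + 2) - v)*(2 + 3) + ((M + 3) + 0))² = ((((M + v) + 2) - v)*5 + ((3 + M) + 0))² = (((2 + M + v) - v)*5 + (3 + M))² = ((2 + M)*5 + (3 + M))² = ((10 + 5*M) + (3 + M))² = (13 + 6*M)²)
V(-7, -4)*(-45) - 69 = (13 + 6*(-4))²*(-45) - 69 = (13 - 24)²*(-45) - 69 = (-11)²*(-45) - 69 = 121*(-45) - 69 = -5445 - 69 = -5514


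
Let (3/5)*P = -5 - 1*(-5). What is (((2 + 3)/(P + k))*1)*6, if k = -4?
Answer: -15/2 ≈ -7.5000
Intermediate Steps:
P = 0 (P = 5*(-5 - 1*(-5))/3 = 5*(-5 + 5)/3 = (5/3)*0 = 0)
(((2 + 3)/(P + k))*1)*6 = (((2 + 3)/(0 - 4))*1)*6 = ((5/(-4))*1)*6 = ((5*(-¼))*1)*6 = -5/4*1*6 = -5/4*6 = -15/2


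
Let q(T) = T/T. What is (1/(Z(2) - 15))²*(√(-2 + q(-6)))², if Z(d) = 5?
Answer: -1/100 ≈ -0.010000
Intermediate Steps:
q(T) = 1
(1/(Z(2) - 15))²*(√(-2 + q(-6)))² = (1/(5 - 15))²*(√(-2 + 1))² = (1/(-10))²*(√(-1))² = (-⅒)²*I² = (1/100)*(-1) = -1/100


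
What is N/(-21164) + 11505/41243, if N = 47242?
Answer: -65573461/33571802 ≈ -1.9532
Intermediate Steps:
N/(-21164) + 11505/41243 = 47242/(-21164) + 11505/41243 = 47242*(-1/21164) + 11505*(1/41243) = -1817/814 + 11505/41243 = -65573461/33571802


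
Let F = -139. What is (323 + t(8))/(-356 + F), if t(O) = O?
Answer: -331/495 ≈ -0.66869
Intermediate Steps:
(323 + t(8))/(-356 + F) = (323 + 8)/(-356 - 139) = 331/(-495) = 331*(-1/495) = -331/495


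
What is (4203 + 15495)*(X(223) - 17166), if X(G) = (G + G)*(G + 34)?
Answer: 1919688288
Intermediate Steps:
X(G) = 2*G*(34 + G) (X(G) = (2*G)*(34 + G) = 2*G*(34 + G))
(4203 + 15495)*(X(223) - 17166) = (4203 + 15495)*(2*223*(34 + 223) - 17166) = 19698*(2*223*257 - 17166) = 19698*(114622 - 17166) = 19698*97456 = 1919688288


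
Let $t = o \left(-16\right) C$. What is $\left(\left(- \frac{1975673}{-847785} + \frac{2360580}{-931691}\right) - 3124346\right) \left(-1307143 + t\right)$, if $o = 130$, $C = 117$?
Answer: $\frac{3826391390487655318043801}{789873654435} \approx 4.8443 \cdot 10^{12}$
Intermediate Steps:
$t = -243360$ ($t = 130 \left(-16\right) 117 = \left(-2080\right) 117 = -243360$)
$\left(\left(- \frac{1975673}{-847785} + \frac{2360580}{-931691}\right) - 3124346\right) \left(-1307143 + t\right) = \left(\left(- \frac{1975673}{-847785} + \frac{2360580}{-931691}\right) - 3124346\right) \left(-1307143 - 243360\right) = \left(\left(\left(-1975673\right) \left(- \frac{1}{847785}\right) + 2360580 \left(- \frac{1}{931691}\right)\right) - 3124346\right) \left(-1550503\right) = \left(\left(\frac{1975673}{847785} - \frac{2360580}{931691}\right) - 3124346\right) \left(-1550503\right) = \left(- \frac{160547562257}{789873654435} - 3124346\right) \left(-1550503\right) = \left(- \frac{2467838753286936767}{789873654435}\right) \left(-1550503\right) = \frac{3826391390487655318043801}{789873654435}$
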